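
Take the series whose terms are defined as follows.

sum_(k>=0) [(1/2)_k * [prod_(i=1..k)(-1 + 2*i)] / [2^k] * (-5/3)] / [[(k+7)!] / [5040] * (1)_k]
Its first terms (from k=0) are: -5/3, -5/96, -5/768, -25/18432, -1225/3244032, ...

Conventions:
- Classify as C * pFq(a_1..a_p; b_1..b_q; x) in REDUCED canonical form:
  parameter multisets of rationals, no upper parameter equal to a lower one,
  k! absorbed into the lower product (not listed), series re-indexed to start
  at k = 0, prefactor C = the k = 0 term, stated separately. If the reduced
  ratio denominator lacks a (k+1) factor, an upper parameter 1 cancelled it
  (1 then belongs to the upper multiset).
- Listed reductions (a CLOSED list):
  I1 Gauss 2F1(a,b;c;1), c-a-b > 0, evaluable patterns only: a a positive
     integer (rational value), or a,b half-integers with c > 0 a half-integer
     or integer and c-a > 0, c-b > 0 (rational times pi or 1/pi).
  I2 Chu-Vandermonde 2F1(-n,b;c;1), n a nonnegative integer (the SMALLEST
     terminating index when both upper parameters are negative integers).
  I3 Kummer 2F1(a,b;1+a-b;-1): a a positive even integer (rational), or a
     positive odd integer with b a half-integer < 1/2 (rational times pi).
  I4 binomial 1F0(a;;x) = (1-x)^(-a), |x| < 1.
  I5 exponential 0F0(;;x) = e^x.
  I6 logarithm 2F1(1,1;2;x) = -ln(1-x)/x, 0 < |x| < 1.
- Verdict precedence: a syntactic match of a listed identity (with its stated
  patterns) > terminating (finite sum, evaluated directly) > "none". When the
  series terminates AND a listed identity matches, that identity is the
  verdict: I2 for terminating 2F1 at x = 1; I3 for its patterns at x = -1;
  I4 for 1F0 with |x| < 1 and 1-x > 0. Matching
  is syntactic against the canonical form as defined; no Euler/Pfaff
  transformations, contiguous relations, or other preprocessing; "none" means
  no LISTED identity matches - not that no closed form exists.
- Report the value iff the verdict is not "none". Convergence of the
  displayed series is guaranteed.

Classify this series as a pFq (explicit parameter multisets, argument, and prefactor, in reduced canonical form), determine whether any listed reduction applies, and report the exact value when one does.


Key step: t_0 being -5/3, the denominator's factorial ratio (C = -5/3) is a lower Pochhammer.
Adjacent-term ratio: r(k) = 1 * (k+1/2) (k+1/2) / [(k+8) (k+1)] - rational in k. x = 1; t_0 = -5/3; negate the roots.

With C = -5/3: the canonical form is 2F1(1/2, 1/2; 8; 1). Verdict: Gauss (I1, half-integer pattern) fires (x = 1; upper {1/2, 1/2} half-integers, c = 8 in the evaluable pattern). Its exact value is (-20971520/3864861) / pi.


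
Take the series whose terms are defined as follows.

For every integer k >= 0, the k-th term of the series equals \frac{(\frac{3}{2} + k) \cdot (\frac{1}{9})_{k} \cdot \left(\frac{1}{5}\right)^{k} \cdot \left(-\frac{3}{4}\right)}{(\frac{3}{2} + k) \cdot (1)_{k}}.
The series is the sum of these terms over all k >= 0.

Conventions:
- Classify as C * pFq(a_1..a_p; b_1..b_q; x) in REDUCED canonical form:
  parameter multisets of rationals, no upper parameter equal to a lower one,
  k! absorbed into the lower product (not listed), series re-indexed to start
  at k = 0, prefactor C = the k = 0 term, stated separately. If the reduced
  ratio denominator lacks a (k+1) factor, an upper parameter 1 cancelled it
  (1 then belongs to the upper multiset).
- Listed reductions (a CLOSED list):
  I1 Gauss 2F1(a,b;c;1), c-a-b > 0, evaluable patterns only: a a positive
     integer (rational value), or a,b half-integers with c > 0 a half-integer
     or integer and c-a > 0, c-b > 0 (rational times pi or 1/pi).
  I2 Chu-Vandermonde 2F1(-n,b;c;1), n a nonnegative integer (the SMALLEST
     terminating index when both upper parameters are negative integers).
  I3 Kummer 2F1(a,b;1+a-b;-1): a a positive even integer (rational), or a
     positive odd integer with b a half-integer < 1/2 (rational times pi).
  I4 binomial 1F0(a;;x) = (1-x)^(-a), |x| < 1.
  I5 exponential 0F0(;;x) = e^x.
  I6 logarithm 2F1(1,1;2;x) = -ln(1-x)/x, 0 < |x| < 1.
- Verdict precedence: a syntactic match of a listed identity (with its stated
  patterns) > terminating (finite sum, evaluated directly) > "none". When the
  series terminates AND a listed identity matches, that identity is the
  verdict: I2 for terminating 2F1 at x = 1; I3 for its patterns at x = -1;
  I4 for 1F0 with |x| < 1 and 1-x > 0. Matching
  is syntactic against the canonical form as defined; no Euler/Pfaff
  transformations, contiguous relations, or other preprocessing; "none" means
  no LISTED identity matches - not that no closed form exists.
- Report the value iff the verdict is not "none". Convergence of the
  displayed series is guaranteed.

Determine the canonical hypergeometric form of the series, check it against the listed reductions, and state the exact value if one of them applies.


Canonical form: C = -\frac{3}{4} times 1F0 with upper {\frac{1}{9}}, lower {-}, x = \frac{1}{5}. Verdict at x = \frac{1}{5}: binomial (I4) matches (the 1F0 binomial series: exponent -1/9, x = \frac{1}{5}). Exact value: \left(-\frac{3}{4}\right) \cdot \left(\frac{4}{5}\right)^{-\frac{1}{9}}.

Key observation: t_0 = -\frac{3}{4} here, and striking the common factor k + 3/2 reduces the term (C = -3/4).
Ratio: r(k) = \frac{1}{5} * (k+\frac{1}{9}) / [(k+1)] - rational in k. x = \frac{1}{5}; t_0 = -\frac{3}{4}; negate the roots.


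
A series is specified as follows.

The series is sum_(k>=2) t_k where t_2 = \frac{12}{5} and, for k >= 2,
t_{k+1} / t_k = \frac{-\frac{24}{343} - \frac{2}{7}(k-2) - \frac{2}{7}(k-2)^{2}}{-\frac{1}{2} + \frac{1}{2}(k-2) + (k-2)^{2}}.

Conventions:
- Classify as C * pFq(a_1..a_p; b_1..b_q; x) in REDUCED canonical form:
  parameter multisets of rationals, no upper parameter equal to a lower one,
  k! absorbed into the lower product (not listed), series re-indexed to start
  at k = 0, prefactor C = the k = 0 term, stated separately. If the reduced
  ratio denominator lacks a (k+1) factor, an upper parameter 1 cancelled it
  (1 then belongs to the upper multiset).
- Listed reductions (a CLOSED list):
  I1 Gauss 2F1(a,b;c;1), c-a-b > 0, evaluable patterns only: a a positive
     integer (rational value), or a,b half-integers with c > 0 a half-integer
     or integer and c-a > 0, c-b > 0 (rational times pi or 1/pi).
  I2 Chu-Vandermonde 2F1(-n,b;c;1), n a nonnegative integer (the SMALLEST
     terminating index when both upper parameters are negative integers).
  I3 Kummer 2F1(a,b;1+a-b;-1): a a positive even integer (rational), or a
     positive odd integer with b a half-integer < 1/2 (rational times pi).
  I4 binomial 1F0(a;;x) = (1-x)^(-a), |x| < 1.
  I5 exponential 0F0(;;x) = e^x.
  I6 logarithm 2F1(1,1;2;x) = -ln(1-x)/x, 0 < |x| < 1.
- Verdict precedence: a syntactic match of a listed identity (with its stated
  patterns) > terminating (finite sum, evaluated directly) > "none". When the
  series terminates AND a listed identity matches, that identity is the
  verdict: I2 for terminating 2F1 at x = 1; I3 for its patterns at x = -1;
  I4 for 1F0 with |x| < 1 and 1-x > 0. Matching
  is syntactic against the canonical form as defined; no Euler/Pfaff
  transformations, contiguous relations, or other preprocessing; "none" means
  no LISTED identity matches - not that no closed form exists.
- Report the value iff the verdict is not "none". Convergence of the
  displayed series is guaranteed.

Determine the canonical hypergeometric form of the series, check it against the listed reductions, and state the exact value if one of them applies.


Reduced: x = -\frac{2}{7}, 2F1, upper = {\frac{3}{7}, \frac{4}{7}}, lower = {-\frac{1}{2}}, C = \frac{12}{5}. Verdict: none. No listed pattern accepts 2F1(\frac{3}{7}, \frac{4}{7}; -\frac{1}{2}; -\frac{2}{7}).

First insight: t_0 being \frac{12}{5}, factor the ratio over Q (prefactor 12/5): negated roots = parameters.
Step ratio: r(k) = -\frac{2}{7} * (k+\frac{3}{7}) (k+\frac{4}{7}) / [(k-\frac{1}{2}) (k+1)] - rational in k, leading ratio -\frac{2}{7}; with t_0 = \frac{12}{5}, classification follows.


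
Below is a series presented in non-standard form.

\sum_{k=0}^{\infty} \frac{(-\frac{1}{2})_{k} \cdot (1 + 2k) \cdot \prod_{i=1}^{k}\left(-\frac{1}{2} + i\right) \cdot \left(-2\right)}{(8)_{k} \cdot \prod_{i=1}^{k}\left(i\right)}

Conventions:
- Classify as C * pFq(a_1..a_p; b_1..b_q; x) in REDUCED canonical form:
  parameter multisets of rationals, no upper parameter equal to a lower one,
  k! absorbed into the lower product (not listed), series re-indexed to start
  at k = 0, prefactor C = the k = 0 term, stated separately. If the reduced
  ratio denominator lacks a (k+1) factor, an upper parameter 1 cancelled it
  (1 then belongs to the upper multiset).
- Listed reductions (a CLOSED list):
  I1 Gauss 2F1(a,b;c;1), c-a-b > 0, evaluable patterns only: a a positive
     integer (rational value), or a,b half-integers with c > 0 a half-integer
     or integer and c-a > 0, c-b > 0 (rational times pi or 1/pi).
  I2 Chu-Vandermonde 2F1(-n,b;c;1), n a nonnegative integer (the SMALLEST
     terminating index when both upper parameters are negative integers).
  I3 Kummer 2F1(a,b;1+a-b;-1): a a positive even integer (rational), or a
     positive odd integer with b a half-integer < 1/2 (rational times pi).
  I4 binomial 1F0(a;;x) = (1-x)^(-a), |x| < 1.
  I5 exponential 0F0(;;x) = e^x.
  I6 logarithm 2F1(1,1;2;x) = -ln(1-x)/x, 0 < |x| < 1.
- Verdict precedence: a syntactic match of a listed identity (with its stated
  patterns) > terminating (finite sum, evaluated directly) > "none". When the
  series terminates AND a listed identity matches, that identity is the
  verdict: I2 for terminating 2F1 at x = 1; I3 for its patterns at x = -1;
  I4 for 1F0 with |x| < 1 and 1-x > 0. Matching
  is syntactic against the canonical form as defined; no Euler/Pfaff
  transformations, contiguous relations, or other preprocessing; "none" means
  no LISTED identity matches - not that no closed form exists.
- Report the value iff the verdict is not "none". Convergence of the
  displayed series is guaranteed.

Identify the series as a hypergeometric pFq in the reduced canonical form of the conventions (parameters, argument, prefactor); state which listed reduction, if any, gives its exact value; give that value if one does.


The series (x = 1) is 2F1: upper {-\frac{1}{2}, \frac{3}{2}}, lower {8}, prefactor -2. Verdict (x = 1): Gauss's theorem I1 (half-integer case) applies (x = 1; upper {-\frac{1}{2}, \frac{3}{2}} half-integers, c = 8 in the evaluable pattern). Its exact value is \left(-\frac{8388608}{1486485}\right) / \pi.

Structural cue: from the first term -2: the product of the first k integers (C = -2, x = 1) is k!.
Step ratio: r(k) = 1 * (k-\frac{1}{2}) (k+\frac{3}{2}) / [(k+8) (k+1)] ; factor over Q: parameters, x = 1, and C = -2.


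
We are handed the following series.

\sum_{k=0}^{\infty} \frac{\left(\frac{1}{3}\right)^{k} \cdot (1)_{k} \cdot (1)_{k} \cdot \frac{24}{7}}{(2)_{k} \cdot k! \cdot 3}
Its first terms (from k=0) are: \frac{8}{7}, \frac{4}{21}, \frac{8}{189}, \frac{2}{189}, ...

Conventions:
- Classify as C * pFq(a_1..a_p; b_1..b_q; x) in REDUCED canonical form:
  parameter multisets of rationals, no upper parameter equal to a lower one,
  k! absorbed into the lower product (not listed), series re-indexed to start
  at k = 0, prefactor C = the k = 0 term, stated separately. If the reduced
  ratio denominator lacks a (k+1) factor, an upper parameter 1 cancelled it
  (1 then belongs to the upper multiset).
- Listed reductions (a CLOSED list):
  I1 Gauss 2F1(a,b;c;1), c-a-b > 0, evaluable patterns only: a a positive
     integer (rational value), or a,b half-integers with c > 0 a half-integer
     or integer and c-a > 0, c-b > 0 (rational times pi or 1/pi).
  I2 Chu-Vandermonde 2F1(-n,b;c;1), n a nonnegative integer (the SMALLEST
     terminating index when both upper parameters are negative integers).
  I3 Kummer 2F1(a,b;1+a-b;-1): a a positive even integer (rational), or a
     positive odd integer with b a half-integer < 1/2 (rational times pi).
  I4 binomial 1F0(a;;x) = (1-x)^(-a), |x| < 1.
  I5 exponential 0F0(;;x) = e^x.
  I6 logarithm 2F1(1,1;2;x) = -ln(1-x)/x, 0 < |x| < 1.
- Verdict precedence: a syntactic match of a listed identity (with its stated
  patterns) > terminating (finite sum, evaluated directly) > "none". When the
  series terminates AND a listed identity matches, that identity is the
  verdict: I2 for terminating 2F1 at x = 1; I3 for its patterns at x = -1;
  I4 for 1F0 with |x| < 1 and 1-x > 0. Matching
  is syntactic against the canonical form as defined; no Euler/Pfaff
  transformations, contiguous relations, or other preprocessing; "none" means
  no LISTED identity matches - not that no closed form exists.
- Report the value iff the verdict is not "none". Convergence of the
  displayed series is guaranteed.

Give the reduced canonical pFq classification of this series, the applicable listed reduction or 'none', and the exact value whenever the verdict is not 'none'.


Key step: t_0 being \frac{8}{7}, the constant factors (prefactor 8/7) combine into one prefactor.
Consecutive-term ratio: r(k) = \frac{1}{3} * (k+1) (k+1) / [(k+2) (k+1)] - rational in k. x = \frac{1}{3}; t_0 = \frac{8}{7}; negate the roots.

Reduced: x = \frac{1}{3}, 2F1, upper = {1, 1}, lower = {2}, C = \frac{8}{7}. Verdict (x = \frac{1}{3}): the I6 logarithm reduction applies (the logarithm: parameters (1,1;2), x = \frac{1}{3}). Hence: \left(-\frac{24}{7}\right) \cdot \ln\left(\frac{2}{3}\right).


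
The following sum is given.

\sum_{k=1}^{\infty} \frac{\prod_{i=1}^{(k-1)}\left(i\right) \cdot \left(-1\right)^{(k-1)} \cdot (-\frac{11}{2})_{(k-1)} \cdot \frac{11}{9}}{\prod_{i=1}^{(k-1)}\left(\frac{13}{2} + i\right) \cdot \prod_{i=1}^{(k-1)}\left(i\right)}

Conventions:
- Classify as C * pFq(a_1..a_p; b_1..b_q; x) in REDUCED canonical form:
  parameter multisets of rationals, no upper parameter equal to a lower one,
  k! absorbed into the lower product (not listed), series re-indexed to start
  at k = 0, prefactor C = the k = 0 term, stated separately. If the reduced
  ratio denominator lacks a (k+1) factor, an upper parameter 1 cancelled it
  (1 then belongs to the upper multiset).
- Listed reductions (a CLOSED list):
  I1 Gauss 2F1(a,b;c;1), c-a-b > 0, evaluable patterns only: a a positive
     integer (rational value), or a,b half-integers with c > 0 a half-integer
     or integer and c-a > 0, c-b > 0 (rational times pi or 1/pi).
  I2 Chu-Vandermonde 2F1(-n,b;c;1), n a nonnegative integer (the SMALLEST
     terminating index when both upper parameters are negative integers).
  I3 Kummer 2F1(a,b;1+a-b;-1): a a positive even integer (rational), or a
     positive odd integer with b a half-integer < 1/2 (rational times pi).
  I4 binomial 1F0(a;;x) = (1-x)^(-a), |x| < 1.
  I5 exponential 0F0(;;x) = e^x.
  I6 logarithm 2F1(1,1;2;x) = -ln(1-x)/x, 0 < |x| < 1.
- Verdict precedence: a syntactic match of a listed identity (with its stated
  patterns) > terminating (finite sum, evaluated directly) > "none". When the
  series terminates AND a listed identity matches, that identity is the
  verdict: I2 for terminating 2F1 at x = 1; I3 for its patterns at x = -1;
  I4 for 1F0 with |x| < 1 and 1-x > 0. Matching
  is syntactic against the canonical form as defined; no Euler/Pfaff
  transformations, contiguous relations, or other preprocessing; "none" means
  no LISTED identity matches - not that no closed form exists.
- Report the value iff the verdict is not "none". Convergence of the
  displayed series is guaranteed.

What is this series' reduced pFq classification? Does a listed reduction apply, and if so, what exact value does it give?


This is \frac{11}{9} * 2F1(-\frac{11}{2}, 1; \frac{15}{2}; -1) in reduced canonical form. Verdict (x = -1): Kummer (I3) applies (x = -1; c = \frac{15}{2} equals 1+a-b for upper {-\frac{11}{2}, 1}: listed pattern). Its exact value is \frac{11011}{12288} \cdot \pi.

First insight: with t_0 = \frac{11}{9}, the running product (C = 11/9, x = -1) telescopes to a rising factorial.
Step ratio: r(k) = -1 * (k-\frac{11}{2}) (k+1) / [(k+\frac{15}{2}) (k+1)] - rational in k, leading ratio -1; with t_0 = \frac{11}{9}, classification follows.


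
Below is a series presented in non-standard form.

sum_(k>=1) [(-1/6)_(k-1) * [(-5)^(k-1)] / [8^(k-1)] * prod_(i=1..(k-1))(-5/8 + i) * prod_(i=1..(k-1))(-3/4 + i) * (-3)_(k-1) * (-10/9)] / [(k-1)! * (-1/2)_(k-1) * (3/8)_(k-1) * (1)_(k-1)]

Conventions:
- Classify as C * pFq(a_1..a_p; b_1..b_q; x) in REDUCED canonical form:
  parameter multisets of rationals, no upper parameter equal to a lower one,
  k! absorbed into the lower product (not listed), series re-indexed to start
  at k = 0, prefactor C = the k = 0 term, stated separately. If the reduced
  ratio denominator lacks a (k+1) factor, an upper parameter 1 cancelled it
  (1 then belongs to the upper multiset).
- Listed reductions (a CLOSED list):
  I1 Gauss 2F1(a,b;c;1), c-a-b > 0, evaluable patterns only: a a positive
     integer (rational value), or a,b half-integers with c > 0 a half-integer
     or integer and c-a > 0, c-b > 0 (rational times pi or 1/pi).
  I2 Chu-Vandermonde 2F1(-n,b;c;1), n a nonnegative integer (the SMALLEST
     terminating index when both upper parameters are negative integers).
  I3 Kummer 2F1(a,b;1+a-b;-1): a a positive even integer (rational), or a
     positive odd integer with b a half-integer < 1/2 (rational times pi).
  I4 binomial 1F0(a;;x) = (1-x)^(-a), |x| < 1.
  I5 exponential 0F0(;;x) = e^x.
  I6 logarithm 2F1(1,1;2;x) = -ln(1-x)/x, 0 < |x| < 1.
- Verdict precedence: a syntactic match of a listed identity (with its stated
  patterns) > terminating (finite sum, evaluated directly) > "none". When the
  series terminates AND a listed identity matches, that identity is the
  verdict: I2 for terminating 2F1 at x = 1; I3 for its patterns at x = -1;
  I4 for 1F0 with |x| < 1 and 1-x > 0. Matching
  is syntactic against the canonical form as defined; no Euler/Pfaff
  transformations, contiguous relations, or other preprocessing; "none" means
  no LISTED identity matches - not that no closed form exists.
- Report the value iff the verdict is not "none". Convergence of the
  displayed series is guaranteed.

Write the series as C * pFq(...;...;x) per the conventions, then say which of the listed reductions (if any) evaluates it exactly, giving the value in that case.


With C = -10/9: the canonical form is 3F2(-3, -1/6, 1/4; -1/2, 1; -5/8). Verdict: terminating - the sum ends at index 3 because -3 is a negative integer; exact evaluation follows. Value: -11301635/7962624.

Key observation: t_0 = -10/9 here, and the parameter 3/8 appears in both the upper and lower lists and cancels.
Term ratio: r(k) = (-5/8) * (k-3) (k-1/6) (k+1/4) / [(k-1/2) (k+1) (k+1)] - poly over poly, x = (-5/8) from leading terms; C = -10/9 at k = 0.


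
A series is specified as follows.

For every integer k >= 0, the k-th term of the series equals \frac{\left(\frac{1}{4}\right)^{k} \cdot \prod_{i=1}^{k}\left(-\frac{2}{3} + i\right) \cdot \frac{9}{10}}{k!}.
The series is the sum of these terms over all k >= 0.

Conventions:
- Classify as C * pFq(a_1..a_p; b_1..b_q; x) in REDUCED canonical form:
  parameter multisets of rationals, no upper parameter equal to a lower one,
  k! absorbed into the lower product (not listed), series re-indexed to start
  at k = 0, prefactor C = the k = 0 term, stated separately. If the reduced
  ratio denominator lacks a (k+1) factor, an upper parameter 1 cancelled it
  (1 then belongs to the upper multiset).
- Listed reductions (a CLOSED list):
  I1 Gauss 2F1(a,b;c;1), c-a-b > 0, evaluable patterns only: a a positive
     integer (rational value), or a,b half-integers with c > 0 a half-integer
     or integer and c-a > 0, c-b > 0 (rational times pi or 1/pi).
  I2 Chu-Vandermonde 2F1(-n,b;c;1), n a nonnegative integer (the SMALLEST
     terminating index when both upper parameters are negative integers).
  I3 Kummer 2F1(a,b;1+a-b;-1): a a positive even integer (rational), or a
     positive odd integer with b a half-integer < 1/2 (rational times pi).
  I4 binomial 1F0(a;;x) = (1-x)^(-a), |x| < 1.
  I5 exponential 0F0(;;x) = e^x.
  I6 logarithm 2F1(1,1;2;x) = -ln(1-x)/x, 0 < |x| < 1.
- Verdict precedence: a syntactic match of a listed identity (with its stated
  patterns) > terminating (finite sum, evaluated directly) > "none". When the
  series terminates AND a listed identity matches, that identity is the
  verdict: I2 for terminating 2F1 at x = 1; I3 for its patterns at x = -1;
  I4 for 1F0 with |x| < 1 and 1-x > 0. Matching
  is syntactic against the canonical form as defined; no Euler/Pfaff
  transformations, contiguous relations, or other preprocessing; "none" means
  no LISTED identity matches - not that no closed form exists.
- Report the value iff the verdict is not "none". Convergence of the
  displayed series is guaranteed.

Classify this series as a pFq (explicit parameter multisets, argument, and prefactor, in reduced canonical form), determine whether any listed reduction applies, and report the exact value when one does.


With C = \frac{9}{10}: the canonical form is 1F0(\frac{1}{3}; -; \frac{1}{4}). Verdict: the I4 binomial reduction applies (the 1F0 binomial series: exponent -1/3, x = \frac{1}{4}). Value: \frac{9}{10} \cdot \left(\frac{3}{4}\right)^{-\frac{1}{3}}.

Structural cue: from the first term \frac{9}{10}: the running product (C = 9/10, x = 1/4) telescopes to a rising factorial.
Ratio: r(k) = \frac{1}{4} * (k+\frac{1}{3}) / [(k+1)] - rational in k, leading ratio \frac{1}{4}; with t_0 = \frac{9}{10}, classification follows.


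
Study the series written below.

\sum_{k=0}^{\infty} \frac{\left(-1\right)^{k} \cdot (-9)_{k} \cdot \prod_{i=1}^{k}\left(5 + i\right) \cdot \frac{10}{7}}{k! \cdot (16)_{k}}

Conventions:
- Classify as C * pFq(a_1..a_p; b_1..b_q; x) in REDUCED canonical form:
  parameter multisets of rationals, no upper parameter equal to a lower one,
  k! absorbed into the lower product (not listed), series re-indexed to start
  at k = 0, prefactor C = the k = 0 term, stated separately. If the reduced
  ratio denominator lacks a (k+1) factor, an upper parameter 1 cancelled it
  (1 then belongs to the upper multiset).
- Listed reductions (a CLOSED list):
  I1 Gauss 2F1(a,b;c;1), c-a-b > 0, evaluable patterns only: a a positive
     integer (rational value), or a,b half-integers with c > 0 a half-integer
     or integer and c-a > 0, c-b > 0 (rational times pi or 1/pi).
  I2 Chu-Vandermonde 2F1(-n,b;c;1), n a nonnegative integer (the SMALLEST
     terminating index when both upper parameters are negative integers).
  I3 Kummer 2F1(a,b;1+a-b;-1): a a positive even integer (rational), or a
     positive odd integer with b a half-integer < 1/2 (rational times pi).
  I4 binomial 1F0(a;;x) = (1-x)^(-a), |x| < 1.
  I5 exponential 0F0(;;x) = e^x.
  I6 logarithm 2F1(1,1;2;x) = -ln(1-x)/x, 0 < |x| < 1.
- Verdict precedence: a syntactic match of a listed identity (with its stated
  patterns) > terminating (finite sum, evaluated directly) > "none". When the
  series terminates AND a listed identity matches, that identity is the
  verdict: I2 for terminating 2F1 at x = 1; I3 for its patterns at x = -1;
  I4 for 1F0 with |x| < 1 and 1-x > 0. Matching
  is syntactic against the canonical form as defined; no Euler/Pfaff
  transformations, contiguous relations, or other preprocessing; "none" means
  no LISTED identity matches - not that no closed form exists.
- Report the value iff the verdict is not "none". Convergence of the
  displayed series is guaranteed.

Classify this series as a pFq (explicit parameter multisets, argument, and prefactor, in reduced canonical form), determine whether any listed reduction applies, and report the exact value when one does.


First insight: with t_0 = \frac{10}{7}, the running product (C = 10/7) telescopes to a rising factorial.
Adjacent-term ratio: r(k) = -1 * (k-9) (k+6) / [(k+16) (k+1)] - rational; roots negated = parameters, x = -1, C = \frac{10}{7}.

At argument -1: a 2F1 with upper {-9, 6}, lower {16}, scaled by C = \frac{10}{7}. Verdict at x = -1: Kummer (I3) matches (x = -1; c = 16 equals 1+a-b for upper {-9, 6}: listed pattern). Hence: \frac{65}{2}.


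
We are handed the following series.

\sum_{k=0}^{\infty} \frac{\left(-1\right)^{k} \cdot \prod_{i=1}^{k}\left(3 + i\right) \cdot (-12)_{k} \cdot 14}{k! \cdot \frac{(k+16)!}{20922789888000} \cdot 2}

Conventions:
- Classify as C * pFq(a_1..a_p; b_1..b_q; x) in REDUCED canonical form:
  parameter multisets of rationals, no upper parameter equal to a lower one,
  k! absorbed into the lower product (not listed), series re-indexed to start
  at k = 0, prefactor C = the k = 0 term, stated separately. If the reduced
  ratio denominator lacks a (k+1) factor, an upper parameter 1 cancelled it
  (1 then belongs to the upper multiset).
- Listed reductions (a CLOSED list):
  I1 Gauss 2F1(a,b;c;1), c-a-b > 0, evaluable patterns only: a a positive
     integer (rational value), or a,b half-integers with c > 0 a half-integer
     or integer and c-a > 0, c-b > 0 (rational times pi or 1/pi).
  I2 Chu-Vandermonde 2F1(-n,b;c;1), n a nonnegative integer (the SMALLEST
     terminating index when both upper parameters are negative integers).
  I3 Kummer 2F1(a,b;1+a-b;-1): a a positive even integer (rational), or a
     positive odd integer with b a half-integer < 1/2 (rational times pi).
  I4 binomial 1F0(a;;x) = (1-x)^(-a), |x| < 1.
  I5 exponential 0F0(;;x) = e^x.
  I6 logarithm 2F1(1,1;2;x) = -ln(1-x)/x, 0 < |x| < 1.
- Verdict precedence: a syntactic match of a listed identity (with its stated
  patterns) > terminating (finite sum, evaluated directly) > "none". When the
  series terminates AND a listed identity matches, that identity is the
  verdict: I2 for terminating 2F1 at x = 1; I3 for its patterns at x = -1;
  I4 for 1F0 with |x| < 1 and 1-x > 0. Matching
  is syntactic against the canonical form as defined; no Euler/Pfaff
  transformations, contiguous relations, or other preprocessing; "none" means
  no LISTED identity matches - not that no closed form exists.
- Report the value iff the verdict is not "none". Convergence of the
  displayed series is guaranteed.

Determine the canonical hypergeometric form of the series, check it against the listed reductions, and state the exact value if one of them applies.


x = -1 here; the reduced form reads 2F1, upper {-12, 4}, lower {17}, C = 7. Verdict: Kummer (I3) fires (x = -1; c = 17 equals 1+a-b for upper {-12, 4}: listed pattern). Value: 140.

Key observation: t_0 = 7 here, and the running product (C = 7, x = -1) telescopes to a rising factorial.
Consecutive-term ratio: r(k) = -1 * (k-12) (k+4) / [(k+17) (k+1)] - poly over poly, x = -1 from leading terms; C = 7 at k = 0.


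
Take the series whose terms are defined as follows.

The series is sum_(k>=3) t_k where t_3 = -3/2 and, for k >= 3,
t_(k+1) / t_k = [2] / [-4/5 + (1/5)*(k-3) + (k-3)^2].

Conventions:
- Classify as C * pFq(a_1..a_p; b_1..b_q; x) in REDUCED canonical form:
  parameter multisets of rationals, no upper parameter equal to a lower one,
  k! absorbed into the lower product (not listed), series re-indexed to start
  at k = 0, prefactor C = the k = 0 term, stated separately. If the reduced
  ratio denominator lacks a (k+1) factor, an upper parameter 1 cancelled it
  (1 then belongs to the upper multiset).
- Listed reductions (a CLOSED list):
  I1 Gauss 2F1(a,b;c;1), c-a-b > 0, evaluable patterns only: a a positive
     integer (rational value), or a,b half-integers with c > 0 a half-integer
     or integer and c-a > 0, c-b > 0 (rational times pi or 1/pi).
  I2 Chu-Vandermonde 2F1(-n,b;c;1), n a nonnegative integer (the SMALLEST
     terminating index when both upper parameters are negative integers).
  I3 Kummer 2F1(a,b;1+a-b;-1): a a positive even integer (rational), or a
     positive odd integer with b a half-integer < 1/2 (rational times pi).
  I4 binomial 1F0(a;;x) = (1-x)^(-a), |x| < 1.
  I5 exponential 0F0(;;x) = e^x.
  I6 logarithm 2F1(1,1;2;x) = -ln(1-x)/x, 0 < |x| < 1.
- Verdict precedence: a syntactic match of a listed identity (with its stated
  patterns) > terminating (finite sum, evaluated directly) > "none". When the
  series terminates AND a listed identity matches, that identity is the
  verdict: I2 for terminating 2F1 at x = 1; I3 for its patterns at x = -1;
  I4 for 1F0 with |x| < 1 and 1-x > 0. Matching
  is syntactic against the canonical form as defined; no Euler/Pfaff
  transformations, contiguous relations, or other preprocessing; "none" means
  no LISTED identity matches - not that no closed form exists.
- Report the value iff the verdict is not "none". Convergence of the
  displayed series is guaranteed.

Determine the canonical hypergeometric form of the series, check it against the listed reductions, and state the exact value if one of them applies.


This is -3/2 * 0F1(-; -4/5; 2) in reduced canonical form. Verdict: none. No listed pattern accepts 0F1(-; -4/5; 2).

Key step: t_0 = -3/2 here, and factor the ratio over Q (C = -3/2): negated roots = parameters.
Consecutive-term ratio: r(k) = 2 * 1 / [(k-4/5) (k+1)] - rational in k, leading ratio 2; with t_0 = -3/2, classification follows.


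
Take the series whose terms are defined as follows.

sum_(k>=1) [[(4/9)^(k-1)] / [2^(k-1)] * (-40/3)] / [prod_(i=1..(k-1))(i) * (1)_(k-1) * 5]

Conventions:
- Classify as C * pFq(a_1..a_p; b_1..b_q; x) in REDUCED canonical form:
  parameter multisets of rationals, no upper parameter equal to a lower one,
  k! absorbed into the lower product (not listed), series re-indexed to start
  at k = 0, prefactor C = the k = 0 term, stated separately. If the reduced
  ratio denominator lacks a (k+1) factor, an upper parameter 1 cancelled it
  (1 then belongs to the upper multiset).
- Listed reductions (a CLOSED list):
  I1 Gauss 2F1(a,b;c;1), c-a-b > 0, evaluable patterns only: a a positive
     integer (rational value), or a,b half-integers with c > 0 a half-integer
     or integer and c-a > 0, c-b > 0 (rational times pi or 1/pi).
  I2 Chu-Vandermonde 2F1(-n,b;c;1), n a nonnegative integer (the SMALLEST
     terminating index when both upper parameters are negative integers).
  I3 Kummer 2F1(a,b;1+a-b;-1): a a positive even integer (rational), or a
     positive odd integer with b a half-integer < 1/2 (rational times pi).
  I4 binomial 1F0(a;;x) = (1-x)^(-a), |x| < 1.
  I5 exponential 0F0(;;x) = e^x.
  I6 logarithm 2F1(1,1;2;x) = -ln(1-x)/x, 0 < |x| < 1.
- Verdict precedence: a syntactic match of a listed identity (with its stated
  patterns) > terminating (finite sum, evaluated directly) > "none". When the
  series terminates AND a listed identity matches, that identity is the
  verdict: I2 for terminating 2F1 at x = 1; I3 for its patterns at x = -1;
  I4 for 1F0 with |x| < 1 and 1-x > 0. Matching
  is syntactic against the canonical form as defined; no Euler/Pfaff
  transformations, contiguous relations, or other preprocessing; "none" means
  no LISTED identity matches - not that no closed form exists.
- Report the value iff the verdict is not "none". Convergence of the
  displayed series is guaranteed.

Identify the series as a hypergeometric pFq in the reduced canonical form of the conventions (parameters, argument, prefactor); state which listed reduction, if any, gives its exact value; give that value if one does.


Prefactor -8/3, argument 2/9: 0F1 with upper {-} over lower {1}. Verdict: none here - no I1-I6 shape fits x = 2/9 with lower {1}.

The tell: with t_0 = -8/3, the two k-th powers (prefactor -8/3) combine into one argument.
Adjacent-term ratio: r(k) = (2/9) * 1 / [(k+1) (k+1)] - rational in k. x = (2/9); t_0 = -8/3; negate the roots.


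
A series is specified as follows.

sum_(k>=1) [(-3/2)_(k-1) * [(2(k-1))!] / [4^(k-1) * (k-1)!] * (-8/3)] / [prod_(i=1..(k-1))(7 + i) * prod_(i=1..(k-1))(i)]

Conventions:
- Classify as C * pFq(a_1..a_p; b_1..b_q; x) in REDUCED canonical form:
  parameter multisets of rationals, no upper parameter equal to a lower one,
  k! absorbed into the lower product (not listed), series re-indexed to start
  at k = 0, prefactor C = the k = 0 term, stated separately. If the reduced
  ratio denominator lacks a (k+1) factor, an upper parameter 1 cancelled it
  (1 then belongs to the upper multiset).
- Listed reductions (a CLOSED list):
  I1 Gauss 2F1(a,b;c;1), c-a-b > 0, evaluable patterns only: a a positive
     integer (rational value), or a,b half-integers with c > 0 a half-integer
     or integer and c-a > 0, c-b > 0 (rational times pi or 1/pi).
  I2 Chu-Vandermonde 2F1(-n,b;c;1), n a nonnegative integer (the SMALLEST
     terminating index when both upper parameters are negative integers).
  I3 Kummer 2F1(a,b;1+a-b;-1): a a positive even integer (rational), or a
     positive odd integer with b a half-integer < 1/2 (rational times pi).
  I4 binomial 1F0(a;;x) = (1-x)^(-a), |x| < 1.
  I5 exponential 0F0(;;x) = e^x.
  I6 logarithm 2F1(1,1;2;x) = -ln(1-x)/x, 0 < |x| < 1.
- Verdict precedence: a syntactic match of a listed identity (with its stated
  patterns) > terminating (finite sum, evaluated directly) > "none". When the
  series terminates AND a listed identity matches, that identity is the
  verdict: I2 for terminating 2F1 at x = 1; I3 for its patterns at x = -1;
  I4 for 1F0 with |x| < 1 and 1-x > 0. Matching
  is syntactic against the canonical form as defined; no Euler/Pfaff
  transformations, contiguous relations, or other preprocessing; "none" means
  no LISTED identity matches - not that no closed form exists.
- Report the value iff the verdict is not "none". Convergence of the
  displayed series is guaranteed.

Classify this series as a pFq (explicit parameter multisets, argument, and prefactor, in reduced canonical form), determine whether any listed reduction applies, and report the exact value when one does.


Reduced: x = 1, 2F1, upper = {-3/2, 1/2}, lower = {8}, C = -8/3. Verdict at x = 1: Gauss's theorem I1 (half-integer case) matches (x = 1; upper {-3/2, 1/2} half-integers, c = 8 in the evaluable pattern). Its exact value is (-1073741824/140791365) / pi.

First insight: t_0 being -8/3, the (2k)!/(4^k k!) block (prefactor -8/3) is the Pochhammer (1/2)_k.
Ratio: r(k) = 1 * (k-3/2) (k+1/2) / [(k+8) (k+1)] - rational in k, leading ratio 1; with t_0 = -8/3, classification follows.


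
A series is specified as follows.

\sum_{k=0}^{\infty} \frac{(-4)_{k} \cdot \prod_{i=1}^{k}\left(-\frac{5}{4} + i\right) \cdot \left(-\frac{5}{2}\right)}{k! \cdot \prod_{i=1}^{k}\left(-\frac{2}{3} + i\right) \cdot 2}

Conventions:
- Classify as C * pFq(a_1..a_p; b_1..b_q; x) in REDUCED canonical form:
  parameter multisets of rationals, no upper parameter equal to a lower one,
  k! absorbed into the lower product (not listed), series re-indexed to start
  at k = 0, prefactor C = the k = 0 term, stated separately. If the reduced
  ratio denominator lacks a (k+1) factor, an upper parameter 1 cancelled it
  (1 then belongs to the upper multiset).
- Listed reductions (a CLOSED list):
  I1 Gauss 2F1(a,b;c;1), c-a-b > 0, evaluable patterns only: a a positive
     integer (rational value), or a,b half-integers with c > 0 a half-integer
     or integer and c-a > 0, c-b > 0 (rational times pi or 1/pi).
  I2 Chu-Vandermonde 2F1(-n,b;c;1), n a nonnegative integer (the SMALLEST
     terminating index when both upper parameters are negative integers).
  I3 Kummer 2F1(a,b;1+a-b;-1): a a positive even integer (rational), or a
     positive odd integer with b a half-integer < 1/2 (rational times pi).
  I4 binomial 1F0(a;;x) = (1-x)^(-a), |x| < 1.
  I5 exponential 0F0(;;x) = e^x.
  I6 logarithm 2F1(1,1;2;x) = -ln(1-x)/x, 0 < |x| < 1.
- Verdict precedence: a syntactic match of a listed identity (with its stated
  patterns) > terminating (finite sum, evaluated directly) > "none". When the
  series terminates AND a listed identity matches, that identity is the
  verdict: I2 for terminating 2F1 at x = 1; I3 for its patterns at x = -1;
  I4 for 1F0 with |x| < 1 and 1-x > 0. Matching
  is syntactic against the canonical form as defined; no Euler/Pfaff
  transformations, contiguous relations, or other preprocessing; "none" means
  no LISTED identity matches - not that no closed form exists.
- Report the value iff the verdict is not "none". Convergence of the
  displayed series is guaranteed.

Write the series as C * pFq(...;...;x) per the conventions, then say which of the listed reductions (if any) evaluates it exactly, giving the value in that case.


With C = -\frac{5}{4}: the canonical form is 2F1(-4, -\frac{1}{4}; \frac{1}{3}; 1). Verdict: Vandermonde's identity (I2) applies (terminating 2F1 at x = 1 with n = 4, b = -1/4, c = \frac{1}{3}). Its exact value is -\frac{25327}{8192}.

First insight: t_0 = -\frac{5}{4} here, and the lower running product (prefactor -5/4) is a rising factorial.
Step ratio: r(k) = 1 * (k-4) (k-\frac{1}{4}) / [(k+\frac{1}{3}) (k+1)] - poly over poly, x = 1 from leading terms; C = -\frac{5}{4} at k = 0.


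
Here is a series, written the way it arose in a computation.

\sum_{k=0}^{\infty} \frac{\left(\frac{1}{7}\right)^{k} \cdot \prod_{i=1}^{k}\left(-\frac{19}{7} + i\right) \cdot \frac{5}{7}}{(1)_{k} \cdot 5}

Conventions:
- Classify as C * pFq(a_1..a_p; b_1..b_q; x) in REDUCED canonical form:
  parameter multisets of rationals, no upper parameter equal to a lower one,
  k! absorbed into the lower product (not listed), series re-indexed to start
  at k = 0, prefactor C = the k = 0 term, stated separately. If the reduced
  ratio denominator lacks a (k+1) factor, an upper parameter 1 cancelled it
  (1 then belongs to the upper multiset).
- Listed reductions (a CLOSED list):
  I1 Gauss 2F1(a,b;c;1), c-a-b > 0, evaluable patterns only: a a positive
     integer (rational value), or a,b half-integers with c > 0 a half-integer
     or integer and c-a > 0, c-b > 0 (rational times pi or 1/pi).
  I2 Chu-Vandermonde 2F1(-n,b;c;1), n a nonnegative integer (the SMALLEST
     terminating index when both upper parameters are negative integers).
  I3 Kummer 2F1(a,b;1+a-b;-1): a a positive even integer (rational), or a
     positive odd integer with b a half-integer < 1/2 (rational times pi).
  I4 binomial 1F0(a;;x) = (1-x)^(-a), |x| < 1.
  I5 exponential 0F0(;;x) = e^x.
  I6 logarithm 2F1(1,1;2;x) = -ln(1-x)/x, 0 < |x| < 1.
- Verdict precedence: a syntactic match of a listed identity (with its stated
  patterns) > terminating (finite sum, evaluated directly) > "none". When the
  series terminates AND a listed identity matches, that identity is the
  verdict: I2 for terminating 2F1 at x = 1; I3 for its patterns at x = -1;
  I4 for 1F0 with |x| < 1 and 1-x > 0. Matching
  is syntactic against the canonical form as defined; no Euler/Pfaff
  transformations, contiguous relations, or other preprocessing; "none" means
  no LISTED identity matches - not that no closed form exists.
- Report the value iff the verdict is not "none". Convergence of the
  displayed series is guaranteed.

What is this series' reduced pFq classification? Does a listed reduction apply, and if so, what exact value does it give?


At argument \frac{1}{7}: a 1F0 with upper {-\frac{12}{7}}, lower {-}, scaled by C = \frac{1}{7}. Verdict: the binomial series (I4) fires (the 1F0 binomial series: exponent 12/7, x = \frac{1}{7}). Sum: \frac{1}{7} \cdot \left(\frac{6}{7}\right)^{\frac{12}{7}}.

First insight: with t_0 = \frac{1}{7}, the running product (prefactor 1/7) telescopes to a rising factorial.
Adjacent-term ratio: r(k) = \frac{1}{7} * (k-\frac{12}{7}) / [(k+1)] - poly over poly, x = \frac{1}{7} from leading terms; C = \frac{1}{7} at k = 0.


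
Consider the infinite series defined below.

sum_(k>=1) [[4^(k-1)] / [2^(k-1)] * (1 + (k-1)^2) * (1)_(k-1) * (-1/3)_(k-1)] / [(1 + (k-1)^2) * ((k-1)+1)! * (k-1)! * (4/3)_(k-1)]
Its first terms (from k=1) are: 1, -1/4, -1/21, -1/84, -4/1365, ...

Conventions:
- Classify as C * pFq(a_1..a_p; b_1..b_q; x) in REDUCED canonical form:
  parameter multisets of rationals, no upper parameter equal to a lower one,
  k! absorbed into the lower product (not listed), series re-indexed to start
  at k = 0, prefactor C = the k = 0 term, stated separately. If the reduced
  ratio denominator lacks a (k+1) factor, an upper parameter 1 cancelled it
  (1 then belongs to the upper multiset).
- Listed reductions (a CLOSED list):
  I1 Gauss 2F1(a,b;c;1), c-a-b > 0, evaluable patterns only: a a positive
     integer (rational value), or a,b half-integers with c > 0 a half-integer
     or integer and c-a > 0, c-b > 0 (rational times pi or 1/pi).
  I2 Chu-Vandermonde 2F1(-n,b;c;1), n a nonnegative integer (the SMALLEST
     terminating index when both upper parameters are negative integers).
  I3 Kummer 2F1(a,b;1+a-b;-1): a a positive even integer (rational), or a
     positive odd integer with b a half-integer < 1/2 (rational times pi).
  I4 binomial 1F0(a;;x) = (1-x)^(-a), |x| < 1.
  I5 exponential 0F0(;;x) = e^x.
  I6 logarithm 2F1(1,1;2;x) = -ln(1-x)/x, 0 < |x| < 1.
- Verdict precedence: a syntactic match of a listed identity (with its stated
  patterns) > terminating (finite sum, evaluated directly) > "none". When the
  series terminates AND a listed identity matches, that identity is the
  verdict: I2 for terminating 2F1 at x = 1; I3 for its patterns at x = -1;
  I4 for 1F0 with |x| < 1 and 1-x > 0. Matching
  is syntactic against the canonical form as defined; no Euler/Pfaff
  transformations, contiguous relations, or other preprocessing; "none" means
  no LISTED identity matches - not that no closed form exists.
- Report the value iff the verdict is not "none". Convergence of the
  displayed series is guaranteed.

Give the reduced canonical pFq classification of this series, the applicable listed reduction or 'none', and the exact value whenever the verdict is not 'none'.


Key step: t_0 being 1, k^2 + 1 divides numerator and denominator alike; prefactor 1 after cancelling.
Ratio: r(k) = 2 * (k-1/3) (k+1) / [(k+4/3) (k+2) (k+1)] ; factor over Q: parameters, x = 2, and C = 1.

Reduced: x = 2, 2F2, upper = {-1/3, 1}, lower = {4/3, 2}, C = 1. Verdict: none - at argument 2 the multisets {-1/3, 1} ; {4/3, 2} match no listed identity.
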